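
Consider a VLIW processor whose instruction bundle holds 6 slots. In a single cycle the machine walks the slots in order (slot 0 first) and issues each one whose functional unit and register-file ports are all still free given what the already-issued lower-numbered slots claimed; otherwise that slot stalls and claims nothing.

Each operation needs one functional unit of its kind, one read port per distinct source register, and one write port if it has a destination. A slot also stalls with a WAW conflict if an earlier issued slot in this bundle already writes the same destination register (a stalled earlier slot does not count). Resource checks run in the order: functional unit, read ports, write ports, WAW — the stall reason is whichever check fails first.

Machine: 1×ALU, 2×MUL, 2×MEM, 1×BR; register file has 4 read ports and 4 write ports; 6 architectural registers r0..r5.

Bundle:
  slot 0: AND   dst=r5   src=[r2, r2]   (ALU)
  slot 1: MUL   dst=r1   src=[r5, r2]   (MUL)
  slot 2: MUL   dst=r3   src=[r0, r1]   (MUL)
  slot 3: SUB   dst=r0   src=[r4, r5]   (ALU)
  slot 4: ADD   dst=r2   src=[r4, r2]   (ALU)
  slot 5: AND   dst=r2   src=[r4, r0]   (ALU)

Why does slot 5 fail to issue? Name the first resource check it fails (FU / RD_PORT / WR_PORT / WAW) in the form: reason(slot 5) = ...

reason(slot 5) = FU

(0) want 1×ALU +1rd +1wr — yes → AL0|MU2|ME2|BR1|rd3|wr3
(1) want 1×MUL +2rd +1wr — yes → AL0|MU1|ME2|BR1|rd1|wr2
(2) want 1×MUL +2rd +1wr — RD_PORT → AL0|MU1|ME2|BR1|rd1|wr2
(3) want 1×ALU +2rd +1wr — FU → AL0|MU1|ME2|BR1|rd1|wr2
(4) want 1×ALU +2rd +1wr — FU → AL0|MU1|ME2|BR1|rd1|wr2
(5) want 1×ALU +2rd +1wr — FU → AL0|MU1|ME2|BR1|rd1|wr2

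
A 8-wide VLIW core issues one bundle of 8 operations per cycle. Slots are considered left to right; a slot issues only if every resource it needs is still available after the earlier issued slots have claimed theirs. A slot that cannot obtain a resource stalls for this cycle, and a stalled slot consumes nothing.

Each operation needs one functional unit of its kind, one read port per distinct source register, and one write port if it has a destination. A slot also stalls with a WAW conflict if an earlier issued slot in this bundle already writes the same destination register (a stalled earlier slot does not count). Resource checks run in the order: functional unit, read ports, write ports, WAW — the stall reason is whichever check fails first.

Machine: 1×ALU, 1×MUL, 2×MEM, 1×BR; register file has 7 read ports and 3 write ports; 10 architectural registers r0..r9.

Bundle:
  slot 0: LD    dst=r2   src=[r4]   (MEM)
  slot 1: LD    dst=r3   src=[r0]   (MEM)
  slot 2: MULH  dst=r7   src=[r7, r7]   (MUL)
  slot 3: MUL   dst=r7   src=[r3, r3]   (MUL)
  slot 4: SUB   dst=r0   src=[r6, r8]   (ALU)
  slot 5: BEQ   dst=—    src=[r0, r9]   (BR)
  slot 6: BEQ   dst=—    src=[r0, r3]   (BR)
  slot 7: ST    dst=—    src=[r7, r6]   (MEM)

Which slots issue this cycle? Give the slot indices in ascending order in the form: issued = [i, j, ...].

issued = [0, 1, 2, 5]

[0] MEM needs rd=1 wr=1: ok; after: ALU=1 MUL=1 MEM=1 BR=1, R=6, W=2
[1] MEM needs rd=1 wr=1: ok; after: ALU=1 MUL=1 MEM=0 BR=1, R=5, W=1
[2] MUL needs rd=1 wr=1: ok; after: ALU=1 MUL=0 MEM=0 BR=1, R=4, W=0
[3] MUL needs rd=1 wr=1: FU; after: ALU=1 MUL=0 MEM=0 BR=1, R=4, W=0
[4] ALU needs rd=2 wr=1: WR_PORT; after: ALU=1 MUL=0 MEM=0 BR=1, R=4, W=0
[5] BR needs rd=2 wr=0: ok; after: ALU=1 MUL=0 MEM=0 BR=0, R=2, W=0
[6] BR needs rd=2 wr=0: FU; after: ALU=1 MUL=0 MEM=0 BR=0, R=2, W=0
[7] MEM needs rd=2 wr=0: FU; after: ALU=1 MUL=0 MEM=0 BR=0, R=2, W=0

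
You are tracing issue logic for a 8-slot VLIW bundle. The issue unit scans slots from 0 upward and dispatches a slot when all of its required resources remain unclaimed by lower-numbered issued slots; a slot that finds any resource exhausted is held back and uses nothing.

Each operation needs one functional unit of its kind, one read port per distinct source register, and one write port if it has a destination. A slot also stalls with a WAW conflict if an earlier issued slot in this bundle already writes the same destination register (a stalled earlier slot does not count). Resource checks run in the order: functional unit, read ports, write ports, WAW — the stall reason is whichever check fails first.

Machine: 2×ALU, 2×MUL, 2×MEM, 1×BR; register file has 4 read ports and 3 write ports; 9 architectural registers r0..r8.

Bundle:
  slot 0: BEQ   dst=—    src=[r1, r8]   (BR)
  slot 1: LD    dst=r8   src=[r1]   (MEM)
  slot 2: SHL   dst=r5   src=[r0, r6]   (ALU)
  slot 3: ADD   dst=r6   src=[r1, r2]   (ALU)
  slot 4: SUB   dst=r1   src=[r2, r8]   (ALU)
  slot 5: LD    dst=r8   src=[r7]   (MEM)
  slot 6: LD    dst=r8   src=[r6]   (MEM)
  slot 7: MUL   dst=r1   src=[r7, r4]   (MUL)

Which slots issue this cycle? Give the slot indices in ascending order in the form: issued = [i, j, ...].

slot 0 (BR): ISSUE — free A2,Mu2,Ld2,B0 rp2 wp3
slot 1 (MEM): ISSUE — free A2,Mu2,Ld1,B0 rp1 wp2
slot 2 (ALU): stall RD_PORT — free A2,Mu2,Ld1,B0 rp1 wp2
slot 3 (ALU): stall RD_PORT — free A2,Mu2,Ld1,B0 rp1 wp2
slot 4 (ALU): stall RD_PORT — free A2,Mu2,Ld1,B0 rp1 wp2
slot 5 (MEM): stall WAW — free A2,Mu2,Ld1,B0 rp1 wp2
slot 6 (MEM): stall WAW — free A2,Mu2,Ld1,B0 rp1 wp2
slot 7 (MUL): stall RD_PORT — free A2,Mu2,Ld1,B0 rp1 wp2

issued = [0, 1]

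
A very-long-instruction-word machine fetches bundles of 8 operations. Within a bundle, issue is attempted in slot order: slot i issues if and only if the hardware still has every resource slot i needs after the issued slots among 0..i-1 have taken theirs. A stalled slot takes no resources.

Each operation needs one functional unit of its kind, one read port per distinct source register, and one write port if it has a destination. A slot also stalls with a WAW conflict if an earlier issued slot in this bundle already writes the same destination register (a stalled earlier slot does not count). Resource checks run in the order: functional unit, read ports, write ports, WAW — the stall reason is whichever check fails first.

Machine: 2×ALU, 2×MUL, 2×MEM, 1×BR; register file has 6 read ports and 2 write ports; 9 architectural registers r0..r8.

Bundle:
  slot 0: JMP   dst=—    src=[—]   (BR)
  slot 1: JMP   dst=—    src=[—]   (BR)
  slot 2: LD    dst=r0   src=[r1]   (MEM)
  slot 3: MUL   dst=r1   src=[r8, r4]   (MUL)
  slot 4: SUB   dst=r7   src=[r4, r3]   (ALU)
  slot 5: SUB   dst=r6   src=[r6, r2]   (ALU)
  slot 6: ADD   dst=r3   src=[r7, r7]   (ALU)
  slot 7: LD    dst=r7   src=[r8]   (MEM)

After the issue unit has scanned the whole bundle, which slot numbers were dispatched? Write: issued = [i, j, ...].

slot 0 (BR): ISSUE — free A2,Mu2,Ld2,B0 rp6 wp2
slot 1 (BR): stall FU — free A2,Mu2,Ld2,B0 rp6 wp2
slot 2 (MEM): ISSUE — free A2,Mu2,Ld1,B0 rp5 wp1
slot 3 (MUL): ISSUE — free A2,Mu1,Ld1,B0 rp3 wp0
slot 4 (ALU): stall WR_PORT — free A2,Mu1,Ld1,B0 rp3 wp0
slot 5 (ALU): stall WR_PORT — free A2,Mu1,Ld1,B0 rp3 wp0
slot 6 (ALU): stall WR_PORT — free A2,Mu1,Ld1,B0 rp3 wp0
slot 7 (MEM): stall WR_PORT — free A2,Mu1,Ld1,B0 rp3 wp0

issued = [0, 2, 3]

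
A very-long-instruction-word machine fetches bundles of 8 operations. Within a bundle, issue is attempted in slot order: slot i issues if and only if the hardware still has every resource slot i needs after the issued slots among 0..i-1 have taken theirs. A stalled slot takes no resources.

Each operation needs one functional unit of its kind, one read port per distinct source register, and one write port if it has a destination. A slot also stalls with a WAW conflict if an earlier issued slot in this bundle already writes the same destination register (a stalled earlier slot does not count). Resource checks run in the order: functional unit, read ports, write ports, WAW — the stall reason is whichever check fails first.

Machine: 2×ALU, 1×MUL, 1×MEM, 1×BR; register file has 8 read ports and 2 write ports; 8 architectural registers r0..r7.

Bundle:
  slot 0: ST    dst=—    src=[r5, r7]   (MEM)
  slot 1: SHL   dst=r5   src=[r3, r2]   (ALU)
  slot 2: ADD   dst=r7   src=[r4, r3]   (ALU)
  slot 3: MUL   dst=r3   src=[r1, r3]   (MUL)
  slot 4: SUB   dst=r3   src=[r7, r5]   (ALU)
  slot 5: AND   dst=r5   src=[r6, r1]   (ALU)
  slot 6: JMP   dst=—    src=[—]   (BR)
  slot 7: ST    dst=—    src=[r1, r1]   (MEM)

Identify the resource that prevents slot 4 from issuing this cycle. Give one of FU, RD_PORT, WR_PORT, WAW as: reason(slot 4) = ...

reason(slot 4) = FU

(0) want 1×MEM +2rd +0wr — yes → AL2|MU1|ME0|BR1|rd6|wr2
(1) want 1×ALU +2rd +1wr — yes → AL1|MU1|ME0|BR1|rd4|wr1
(2) want 1×ALU +2rd +1wr — yes → AL0|MU1|ME0|BR1|rd2|wr0
(3) want 1×MUL +2rd +1wr — WR_PORT → AL0|MU1|ME0|BR1|rd2|wr0
(4) want 1×ALU +2rd +1wr — FU → AL0|MU1|ME0|BR1|rd2|wr0
(5) want 1×ALU +2rd +1wr — FU → AL0|MU1|ME0|BR1|rd2|wr0
(6) want 1×BR +0rd +0wr — yes → AL0|MU1|ME0|BR0|rd2|wr0
(7) want 1×MEM +1rd +0wr — FU → AL0|MU1|ME0|BR0|rd2|wr0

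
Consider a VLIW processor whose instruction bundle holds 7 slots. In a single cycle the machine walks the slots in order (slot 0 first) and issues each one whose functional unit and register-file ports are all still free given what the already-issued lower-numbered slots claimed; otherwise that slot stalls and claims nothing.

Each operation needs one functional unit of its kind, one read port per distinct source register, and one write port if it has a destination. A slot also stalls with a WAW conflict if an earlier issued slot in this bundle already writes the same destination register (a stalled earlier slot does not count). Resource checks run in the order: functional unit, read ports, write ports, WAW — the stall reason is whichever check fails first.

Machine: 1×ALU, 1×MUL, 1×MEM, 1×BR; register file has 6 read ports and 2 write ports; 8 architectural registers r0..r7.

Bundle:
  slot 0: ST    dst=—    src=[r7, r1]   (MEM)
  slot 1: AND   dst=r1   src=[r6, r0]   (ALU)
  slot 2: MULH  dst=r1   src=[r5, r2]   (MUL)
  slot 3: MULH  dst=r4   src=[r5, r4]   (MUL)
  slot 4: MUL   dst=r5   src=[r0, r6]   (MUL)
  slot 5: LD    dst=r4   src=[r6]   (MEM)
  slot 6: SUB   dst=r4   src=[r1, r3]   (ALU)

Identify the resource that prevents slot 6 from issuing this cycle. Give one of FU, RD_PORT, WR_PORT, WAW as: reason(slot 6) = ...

slot 0 (MEM): ISSUE — free A1,Mu1,Ld0,B1 rp4 wp2
slot 1 (ALU): ISSUE — free A0,Mu1,Ld0,B1 rp2 wp1
slot 2 (MUL): stall WAW — free A0,Mu1,Ld0,B1 rp2 wp1
slot 3 (MUL): ISSUE — free A0,Mu0,Ld0,B1 rp0 wp0
slot 4 (MUL): stall FU — free A0,Mu0,Ld0,B1 rp0 wp0
slot 5 (MEM): stall FU — free A0,Mu0,Ld0,B1 rp0 wp0
slot 6 (ALU): stall FU — free A0,Mu0,Ld0,B1 rp0 wp0

reason(slot 6) = FU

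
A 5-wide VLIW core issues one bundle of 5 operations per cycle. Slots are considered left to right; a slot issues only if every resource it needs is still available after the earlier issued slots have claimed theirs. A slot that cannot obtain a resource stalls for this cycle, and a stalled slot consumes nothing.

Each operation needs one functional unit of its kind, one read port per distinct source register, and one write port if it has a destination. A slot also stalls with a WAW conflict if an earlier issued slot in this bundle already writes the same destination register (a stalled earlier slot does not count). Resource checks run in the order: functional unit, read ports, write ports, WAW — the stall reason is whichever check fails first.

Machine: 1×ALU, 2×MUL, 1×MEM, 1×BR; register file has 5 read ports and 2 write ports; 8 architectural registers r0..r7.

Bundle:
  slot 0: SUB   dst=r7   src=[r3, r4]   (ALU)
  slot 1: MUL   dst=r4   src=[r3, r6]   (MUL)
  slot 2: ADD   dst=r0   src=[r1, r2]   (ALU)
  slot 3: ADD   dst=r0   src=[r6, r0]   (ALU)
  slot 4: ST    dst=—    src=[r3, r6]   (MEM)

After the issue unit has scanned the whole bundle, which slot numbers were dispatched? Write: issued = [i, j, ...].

  0. ALU→r7 ⇒ go  {0A/2Mu/1Ld/1B | 3r 1w}
  1. MUL→r4 ⇒ go  {0A/1Mu/1Ld/1B | 1r 0w}
  2. ALU→r0 ⇒ no(FU)  {0A/1Mu/1Ld/1B | 1r 0w}
  3. ALU→r0 ⇒ no(FU)  {0A/1Mu/1Ld/1B | 1r 0w}
  4. MEM ⇒ no(RD_PORT)  {0A/1Mu/1Ld/1B | 1r 0w}

issued = [0, 1]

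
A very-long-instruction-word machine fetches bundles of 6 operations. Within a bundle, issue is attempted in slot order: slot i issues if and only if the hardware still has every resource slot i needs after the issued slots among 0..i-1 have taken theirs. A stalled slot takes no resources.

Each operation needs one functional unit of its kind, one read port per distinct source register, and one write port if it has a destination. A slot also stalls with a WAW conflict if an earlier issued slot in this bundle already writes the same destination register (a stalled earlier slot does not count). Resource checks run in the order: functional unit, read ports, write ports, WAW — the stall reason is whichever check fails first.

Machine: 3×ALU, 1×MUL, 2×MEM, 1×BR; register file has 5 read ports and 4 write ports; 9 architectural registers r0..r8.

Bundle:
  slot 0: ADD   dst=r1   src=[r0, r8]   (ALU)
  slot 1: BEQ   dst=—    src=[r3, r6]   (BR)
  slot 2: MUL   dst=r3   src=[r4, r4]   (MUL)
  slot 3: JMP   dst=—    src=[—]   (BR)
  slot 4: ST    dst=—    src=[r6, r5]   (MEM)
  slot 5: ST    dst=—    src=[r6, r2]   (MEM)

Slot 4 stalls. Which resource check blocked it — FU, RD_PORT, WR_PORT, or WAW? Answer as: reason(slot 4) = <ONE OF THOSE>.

(0) want 1×ALU +2rd +1wr — yes → AL2|MU1|ME2|BR1|rd3|wr3
(1) want 1×BR +2rd +0wr — yes → AL2|MU1|ME2|BR0|rd1|wr3
(2) want 1×MUL +1rd +1wr — yes → AL2|MU0|ME2|BR0|rd0|wr2
(3) want 1×BR +0rd +0wr — FU → AL2|MU0|ME2|BR0|rd0|wr2
(4) want 1×MEM +2rd +0wr — RD_PORT → AL2|MU0|ME2|BR0|rd0|wr2
(5) want 1×MEM +2rd +0wr — RD_PORT → AL2|MU0|ME2|BR0|rd0|wr2

reason(slot 4) = RD_PORT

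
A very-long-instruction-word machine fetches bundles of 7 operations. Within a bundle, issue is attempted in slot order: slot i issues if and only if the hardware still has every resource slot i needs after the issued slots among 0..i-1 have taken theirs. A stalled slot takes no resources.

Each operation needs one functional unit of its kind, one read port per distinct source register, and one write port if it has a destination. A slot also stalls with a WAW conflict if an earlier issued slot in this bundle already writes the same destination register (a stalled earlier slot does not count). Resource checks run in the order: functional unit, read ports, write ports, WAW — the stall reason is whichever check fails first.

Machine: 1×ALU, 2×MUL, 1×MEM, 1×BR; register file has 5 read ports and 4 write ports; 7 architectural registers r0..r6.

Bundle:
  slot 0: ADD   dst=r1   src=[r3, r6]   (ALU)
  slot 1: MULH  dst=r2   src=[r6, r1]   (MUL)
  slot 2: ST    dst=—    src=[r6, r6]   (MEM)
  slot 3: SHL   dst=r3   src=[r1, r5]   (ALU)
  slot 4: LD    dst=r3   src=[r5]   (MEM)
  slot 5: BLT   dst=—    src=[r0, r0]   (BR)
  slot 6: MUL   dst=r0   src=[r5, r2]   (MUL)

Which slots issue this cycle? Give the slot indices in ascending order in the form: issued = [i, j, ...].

issued = [0, 1, 2]

[0] ALU needs rd=2 wr=1: ok; after: ALU=0 MUL=2 MEM=1 BR=1, R=3, W=3
[1] MUL needs rd=2 wr=1: ok; after: ALU=0 MUL=1 MEM=1 BR=1, R=1, W=2
[2] MEM needs rd=1 wr=0: ok; after: ALU=0 MUL=1 MEM=0 BR=1, R=0, W=2
[3] ALU needs rd=2 wr=1: FU; after: ALU=0 MUL=1 MEM=0 BR=1, R=0, W=2
[4] MEM needs rd=1 wr=1: FU; after: ALU=0 MUL=1 MEM=0 BR=1, R=0, W=2
[5] BR needs rd=1 wr=0: RD_PORT; after: ALU=0 MUL=1 MEM=0 BR=1, R=0, W=2
[6] MUL needs rd=2 wr=1: RD_PORT; after: ALU=0 MUL=1 MEM=0 BR=1, R=0, W=2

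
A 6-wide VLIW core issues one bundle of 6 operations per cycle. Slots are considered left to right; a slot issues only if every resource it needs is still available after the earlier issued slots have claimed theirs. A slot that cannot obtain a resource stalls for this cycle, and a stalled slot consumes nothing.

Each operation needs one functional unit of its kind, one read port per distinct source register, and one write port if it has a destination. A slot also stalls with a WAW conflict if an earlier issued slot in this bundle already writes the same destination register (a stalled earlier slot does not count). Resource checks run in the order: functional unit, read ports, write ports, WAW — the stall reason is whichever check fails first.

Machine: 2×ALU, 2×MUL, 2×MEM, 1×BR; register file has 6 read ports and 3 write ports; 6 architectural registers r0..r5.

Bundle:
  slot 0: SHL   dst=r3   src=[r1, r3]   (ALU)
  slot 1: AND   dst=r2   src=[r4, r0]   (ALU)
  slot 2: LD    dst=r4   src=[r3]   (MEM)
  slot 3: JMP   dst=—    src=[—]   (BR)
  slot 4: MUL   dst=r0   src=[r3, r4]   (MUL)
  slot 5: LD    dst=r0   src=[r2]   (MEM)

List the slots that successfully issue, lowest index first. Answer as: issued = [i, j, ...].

(0) want 1×ALU +2rd +1wr — yes → AL1|MU2|ME2|BR1|rd4|wr2
(1) want 1×ALU +2rd +1wr — yes → AL0|MU2|ME2|BR1|rd2|wr1
(2) want 1×MEM +1rd +1wr — yes → AL0|MU2|ME1|BR1|rd1|wr0
(3) want 1×BR +0rd +0wr — yes → AL0|MU2|ME1|BR0|rd1|wr0
(4) want 1×MUL +2rd +1wr — RD_PORT → AL0|MU2|ME1|BR0|rd1|wr0
(5) want 1×MEM +1rd +1wr — WR_PORT → AL0|MU2|ME1|BR0|rd1|wr0

issued = [0, 1, 2, 3]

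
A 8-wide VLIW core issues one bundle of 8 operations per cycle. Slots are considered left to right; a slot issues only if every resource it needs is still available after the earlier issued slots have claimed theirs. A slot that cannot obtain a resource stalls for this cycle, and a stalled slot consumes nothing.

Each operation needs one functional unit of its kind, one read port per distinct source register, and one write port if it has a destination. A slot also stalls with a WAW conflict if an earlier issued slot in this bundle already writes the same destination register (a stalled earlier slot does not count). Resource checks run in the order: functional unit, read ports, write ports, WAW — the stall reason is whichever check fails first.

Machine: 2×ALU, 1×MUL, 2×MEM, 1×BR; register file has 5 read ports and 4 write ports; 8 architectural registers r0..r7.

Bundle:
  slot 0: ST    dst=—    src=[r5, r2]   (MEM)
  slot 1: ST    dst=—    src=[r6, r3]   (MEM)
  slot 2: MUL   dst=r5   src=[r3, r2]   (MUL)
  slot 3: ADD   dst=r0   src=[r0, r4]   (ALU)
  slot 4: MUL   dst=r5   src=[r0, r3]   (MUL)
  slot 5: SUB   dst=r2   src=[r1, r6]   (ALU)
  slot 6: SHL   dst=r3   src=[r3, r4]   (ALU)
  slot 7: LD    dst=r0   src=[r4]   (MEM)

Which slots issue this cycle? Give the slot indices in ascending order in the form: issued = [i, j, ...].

#0 MEM src=r5,r2 dispatched  <A:2 Mu:1 Ld:1 B:1 rd:3 wr:4>
#1 MEM src=r6,r3 dispatched  <A:2 Mu:1 Ld:0 B:1 rd:1 wr:4>
#2 MUL src=r3,r2 held:RD_PORT  <A:2 Mu:1 Ld:0 B:1 rd:1 wr:4>
#3 ALU src=r0,r4 held:RD_PORT  <A:2 Mu:1 Ld:0 B:1 rd:1 wr:4>
#4 MUL src=r0,r3 held:RD_PORT  <A:2 Mu:1 Ld:0 B:1 rd:1 wr:4>
#5 ALU src=r1,r6 held:RD_PORT  <A:2 Mu:1 Ld:0 B:1 rd:1 wr:4>
#6 ALU src=r3,r4 held:RD_PORT  <A:2 Mu:1 Ld:0 B:1 rd:1 wr:4>
#7 MEM src=r4 held:FU  <A:2 Mu:1 Ld:0 B:1 rd:1 wr:4>

issued = [0, 1]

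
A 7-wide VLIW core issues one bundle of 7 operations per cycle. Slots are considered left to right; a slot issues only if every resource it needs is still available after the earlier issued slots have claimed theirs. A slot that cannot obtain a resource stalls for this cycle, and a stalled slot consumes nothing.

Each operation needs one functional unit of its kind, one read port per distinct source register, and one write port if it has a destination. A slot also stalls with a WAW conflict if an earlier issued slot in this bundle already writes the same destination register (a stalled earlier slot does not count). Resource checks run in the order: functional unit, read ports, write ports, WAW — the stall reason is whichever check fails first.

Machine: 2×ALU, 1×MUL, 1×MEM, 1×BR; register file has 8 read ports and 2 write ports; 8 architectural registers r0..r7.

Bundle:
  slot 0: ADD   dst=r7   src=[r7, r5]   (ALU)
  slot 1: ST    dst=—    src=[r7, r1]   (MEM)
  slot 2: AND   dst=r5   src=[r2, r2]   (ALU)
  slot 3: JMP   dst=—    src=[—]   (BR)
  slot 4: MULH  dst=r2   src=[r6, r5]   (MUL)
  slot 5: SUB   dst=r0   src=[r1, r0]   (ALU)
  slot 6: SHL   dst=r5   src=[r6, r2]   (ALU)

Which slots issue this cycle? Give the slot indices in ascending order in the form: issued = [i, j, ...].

issued = [0, 1, 2, 3]

slot 0 (ALU): ISSUE — free A1,Mu1,Ld1,B1 rp6 wp1
slot 1 (MEM): ISSUE — free A1,Mu1,Ld0,B1 rp4 wp1
slot 2 (ALU): ISSUE — free A0,Mu1,Ld0,B1 rp3 wp0
slot 3 (BR): ISSUE — free A0,Mu1,Ld0,B0 rp3 wp0
slot 4 (MUL): stall WR_PORT — free A0,Mu1,Ld0,B0 rp3 wp0
slot 5 (ALU): stall FU — free A0,Mu1,Ld0,B0 rp3 wp0
slot 6 (ALU): stall FU — free A0,Mu1,Ld0,B0 rp3 wp0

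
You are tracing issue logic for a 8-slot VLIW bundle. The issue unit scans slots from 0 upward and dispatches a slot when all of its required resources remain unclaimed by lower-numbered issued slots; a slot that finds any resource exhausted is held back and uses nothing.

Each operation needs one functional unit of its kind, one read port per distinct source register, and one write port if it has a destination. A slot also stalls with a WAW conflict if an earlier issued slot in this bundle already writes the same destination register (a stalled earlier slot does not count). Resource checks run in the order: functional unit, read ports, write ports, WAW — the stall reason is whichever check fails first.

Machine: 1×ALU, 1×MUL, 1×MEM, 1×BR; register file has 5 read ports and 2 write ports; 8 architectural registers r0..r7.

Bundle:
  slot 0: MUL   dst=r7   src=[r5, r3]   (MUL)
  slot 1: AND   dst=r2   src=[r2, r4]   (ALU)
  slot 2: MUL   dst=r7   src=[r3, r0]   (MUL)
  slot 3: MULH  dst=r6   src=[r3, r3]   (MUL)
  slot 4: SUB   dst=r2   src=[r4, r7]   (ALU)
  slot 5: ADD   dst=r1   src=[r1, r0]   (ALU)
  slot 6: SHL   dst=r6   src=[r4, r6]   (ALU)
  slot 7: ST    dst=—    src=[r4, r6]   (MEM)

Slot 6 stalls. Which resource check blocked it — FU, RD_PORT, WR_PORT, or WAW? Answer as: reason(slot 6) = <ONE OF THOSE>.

reason(slot 6) = FU

  0. MUL→r7 ⇒ go  {1A/0Mu/1Ld/1B | 3r 1w}
  1. ALU→r2 ⇒ go  {0A/0Mu/1Ld/1B | 1r 0w}
  2. MUL→r7 ⇒ no(FU)  {0A/0Mu/1Ld/1B | 1r 0w}
  3. MUL→r6 ⇒ no(FU)  {0A/0Mu/1Ld/1B | 1r 0w}
  4. ALU→r2 ⇒ no(FU)  {0A/0Mu/1Ld/1B | 1r 0w}
  5. ALU→r1 ⇒ no(FU)  {0A/0Mu/1Ld/1B | 1r 0w}
  6. ALU→r6 ⇒ no(FU)  {0A/0Mu/1Ld/1B | 1r 0w}
  7. MEM ⇒ no(RD_PORT)  {0A/0Mu/1Ld/1B | 1r 0w}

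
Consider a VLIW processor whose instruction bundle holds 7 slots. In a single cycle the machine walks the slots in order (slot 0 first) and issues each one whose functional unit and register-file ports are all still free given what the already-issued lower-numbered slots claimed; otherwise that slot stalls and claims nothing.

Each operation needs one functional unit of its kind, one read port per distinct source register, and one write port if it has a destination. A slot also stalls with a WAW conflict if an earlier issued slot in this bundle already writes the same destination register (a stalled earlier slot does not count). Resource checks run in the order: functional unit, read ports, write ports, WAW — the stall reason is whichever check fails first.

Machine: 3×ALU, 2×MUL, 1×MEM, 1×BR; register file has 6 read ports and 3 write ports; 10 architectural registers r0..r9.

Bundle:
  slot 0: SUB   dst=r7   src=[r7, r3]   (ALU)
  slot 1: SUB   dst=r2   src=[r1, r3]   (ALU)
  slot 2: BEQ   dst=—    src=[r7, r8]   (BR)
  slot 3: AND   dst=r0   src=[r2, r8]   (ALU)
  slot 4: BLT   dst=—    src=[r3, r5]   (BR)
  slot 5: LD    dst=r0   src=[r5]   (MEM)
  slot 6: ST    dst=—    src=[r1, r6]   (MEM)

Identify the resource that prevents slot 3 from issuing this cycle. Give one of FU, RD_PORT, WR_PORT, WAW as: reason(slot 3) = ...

reason(slot 3) = RD_PORT

(0) want 1×ALU +2rd +1wr — yes → AL2|MU2|ME1|BR1|rd4|wr2
(1) want 1×ALU +2rd +1wr — yes → AL1|MU2|ME1|BR1|rd2|wr1
(2) want 1×BR +2rd +0wr — yes → AL1|MU2|ME1|BR0|rd0|wr1
(3) want 1×ALU +2rd +1wr — RD_PORT → AL1|MU2|ME1|BR0|rd0|wr1
(4) want 1×BR +2rd +0wr — FU → AL1|MU2|ME1|BR0|rd0|wr1
(5) want 1×MEM +1rd +1wr — RD_PORT → AL1|MU2|ME1|BR0|rd0|wr1
(6) want 1×MEM +2rd +0wr — RD_PORT → AL1|MU2|ME1|BR0|rd0|wr1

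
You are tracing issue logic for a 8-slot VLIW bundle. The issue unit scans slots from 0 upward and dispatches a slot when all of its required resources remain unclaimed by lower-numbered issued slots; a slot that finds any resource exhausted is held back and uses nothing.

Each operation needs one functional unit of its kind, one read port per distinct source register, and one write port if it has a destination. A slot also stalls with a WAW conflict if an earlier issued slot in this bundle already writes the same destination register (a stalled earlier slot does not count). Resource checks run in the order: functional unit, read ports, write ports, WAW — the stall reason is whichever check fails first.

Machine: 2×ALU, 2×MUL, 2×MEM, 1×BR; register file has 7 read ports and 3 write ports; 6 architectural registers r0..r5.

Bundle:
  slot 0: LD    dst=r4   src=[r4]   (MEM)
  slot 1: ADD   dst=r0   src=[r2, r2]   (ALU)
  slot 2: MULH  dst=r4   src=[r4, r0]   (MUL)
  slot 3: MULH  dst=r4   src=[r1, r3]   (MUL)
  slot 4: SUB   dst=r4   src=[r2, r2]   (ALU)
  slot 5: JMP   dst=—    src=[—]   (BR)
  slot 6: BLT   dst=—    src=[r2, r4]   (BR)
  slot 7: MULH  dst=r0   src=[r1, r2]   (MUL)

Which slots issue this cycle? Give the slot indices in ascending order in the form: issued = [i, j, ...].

issued = [0, 1, 5]

slot 0 (MEM): ISSUE — free A2,Mu2,Ld1,B1 rp6 wp2
slot 1 (ALU): ISSUE — free A1,Mu2,Ld1,B1 rp5 wp1
slot 2 (MUL): stall WAW — free A1,Mu2,Ld1,B1 rp5 wp1
slot 3 (MUL): stall WAW — free A1,Mu2,Ld1,B1 rp5 wp1
slot 4 (ALU): stall WAW — free A1,Mu2,Ld1,B1 rp5 wp1
slot 5 (BR): ISSUE — free A1,Mu2,Ld1,B0 rp5 wp1
slot 6 (BR): stall FU — free A1,Mu2,Ld1,B0 rp5 wp1
slot 7 (MUL): stall WAW — free A1,Mu2,Ld1,B0 rp5 wp1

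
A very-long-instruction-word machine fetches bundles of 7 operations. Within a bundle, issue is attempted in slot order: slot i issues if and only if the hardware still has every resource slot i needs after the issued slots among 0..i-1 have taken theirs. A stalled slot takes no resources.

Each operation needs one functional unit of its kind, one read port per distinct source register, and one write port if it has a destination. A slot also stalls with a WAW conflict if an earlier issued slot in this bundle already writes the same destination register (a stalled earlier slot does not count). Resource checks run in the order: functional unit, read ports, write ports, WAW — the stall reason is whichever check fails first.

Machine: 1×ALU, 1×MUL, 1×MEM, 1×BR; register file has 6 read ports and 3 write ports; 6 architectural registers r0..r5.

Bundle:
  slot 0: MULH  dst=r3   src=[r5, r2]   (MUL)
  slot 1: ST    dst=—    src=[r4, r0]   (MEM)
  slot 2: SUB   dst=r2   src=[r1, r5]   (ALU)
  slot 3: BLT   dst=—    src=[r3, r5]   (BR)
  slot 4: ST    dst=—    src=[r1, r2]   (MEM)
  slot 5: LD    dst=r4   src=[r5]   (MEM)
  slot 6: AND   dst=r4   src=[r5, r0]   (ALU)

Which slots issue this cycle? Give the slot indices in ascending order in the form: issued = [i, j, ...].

slot 0 (MUL): ISSUE — free A1,Mu0,Ld1,B1 rp4 wp2
slot 1 (MEM): ISSUE — free A1,Mu0,Ld0,B1 rp2 wp2
slot 2 (ALU): ISSUE — free A0,Mu0,Ld0,B1 rp0 wp1
slot 3 (BR): stall RD_PORT — free A0,Mu0,Ld0,B1 rp0 wp1
slot 4 (MEM): stall FU — free A0,Mu0,Ld0,B1 rp0 wp1
slot 5 (MEM): stall FU — free A0,Mu0,Ld0,B1 rp0 wp1
slot 6 (ALU): stall FU — free A0,Mu0,Ld0,B1 rp0 wp1

issued = [0, 1, 2]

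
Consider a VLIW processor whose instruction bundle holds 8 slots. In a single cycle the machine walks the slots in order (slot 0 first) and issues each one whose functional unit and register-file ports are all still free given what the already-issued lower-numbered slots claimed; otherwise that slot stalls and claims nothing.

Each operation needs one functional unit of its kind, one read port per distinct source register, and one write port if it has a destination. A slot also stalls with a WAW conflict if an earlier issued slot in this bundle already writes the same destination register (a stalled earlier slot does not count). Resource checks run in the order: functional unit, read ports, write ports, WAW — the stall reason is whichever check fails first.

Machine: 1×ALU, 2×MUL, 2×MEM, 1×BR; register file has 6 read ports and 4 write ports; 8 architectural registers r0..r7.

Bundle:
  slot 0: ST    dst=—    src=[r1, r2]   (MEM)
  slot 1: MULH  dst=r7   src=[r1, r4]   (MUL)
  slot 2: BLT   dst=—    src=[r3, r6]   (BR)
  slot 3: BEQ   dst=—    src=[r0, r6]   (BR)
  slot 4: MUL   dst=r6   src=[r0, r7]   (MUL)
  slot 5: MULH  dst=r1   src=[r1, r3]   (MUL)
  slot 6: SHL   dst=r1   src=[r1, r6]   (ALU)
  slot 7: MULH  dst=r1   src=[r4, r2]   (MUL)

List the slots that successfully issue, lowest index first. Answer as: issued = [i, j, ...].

issued = [0, 1, 2]

  0. MEM ⇒ go  {1A/2Mu/1Ld/1B | 4r 4w}
  1. MUL→r7 ⇒ go  {1A/1Mu/1Ld/1B | 2r 3w}
  2. BR ⇒ go  {1A/1Mu/1Ld/0B | 0r 3w}
  3. BR ⇒ no(FU)  {1A/1Mu/1Ld/0B | 0r 3w}
  4. MUL→r6 ⇒ no(RD_PORT)  {1A/1Mu/1Ld/0B | 0r 3w}
  5. MUL→r1 ⇒ no(RD_PORT)  {1A/1Mu/1Ld/0B | 0r 3w}
  6. ALU→r1 ⇒ no(RD_PORT)  {1A/1Mu/1Ld/0B | 0r 3w}
  7. MUL→r1 ⇒ no(RD_PORT)  {1A/1Mu/1Ld/0B | 0r 3w}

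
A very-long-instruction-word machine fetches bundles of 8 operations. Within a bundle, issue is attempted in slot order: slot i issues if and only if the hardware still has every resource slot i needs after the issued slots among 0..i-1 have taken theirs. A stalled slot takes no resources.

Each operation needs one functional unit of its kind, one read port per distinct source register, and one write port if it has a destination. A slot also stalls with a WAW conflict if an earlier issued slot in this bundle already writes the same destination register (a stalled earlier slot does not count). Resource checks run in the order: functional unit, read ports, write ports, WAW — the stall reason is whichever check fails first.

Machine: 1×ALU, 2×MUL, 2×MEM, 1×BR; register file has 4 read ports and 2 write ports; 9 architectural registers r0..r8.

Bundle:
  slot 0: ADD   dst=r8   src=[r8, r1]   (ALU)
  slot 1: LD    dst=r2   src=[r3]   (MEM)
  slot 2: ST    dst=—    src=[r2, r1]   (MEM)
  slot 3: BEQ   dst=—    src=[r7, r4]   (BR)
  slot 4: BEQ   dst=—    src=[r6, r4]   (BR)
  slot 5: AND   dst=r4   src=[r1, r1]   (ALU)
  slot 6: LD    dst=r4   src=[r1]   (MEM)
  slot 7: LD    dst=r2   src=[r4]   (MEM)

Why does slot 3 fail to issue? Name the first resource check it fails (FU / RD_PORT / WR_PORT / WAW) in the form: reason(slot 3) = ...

slot 0 (ALU): ISSUE — free A0,Mu2,Ld2,B1 rp2 wp1
slot 1 (MEM): ISSUE — free A0,Mu2,Ld1,B1 rp1 wp0
slot 2 (MEM): stall RD_PORT — free A0,Mu2,Ld1,B1 rp1 wp0
slot 3 (BR): stall RD_PORT — free A0,Mu2,Ld1,B1 rp1 wp0
slot 4 (BR): stall RD_PORT — free A0,Mu2,Ld1,B1 rp1 wp0
slot 5 (ALU): stall FU — free A0,Mu2,Ld1,B1 rp1 wp0
slot 6 (MEM): stall WR_PORT — free A0,Mu2,Ld1,B1 rp1 wp0
slot 7 (MEM): stall WR_PORT — free A0,Mu2,Ld1,B1 rp1 wp0

reason(slot 3) = RD_PORT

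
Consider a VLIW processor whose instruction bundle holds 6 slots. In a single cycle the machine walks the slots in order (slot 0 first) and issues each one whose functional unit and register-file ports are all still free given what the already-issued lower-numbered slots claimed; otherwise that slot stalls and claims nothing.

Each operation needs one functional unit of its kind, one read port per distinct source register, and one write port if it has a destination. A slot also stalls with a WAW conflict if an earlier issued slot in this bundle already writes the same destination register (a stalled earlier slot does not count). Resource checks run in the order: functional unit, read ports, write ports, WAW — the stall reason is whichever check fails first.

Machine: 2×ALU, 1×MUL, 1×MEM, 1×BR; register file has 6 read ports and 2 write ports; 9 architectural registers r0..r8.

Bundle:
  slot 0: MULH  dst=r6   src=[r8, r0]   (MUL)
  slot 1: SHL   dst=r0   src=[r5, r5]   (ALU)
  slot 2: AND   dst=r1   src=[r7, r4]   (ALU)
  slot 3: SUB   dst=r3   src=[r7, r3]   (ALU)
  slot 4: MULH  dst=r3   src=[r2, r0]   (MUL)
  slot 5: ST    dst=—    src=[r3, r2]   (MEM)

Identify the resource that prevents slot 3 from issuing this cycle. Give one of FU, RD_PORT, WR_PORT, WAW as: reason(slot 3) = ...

slot 0 (MUL): ISSUE — free A2,Mu0,Ld1,B1 rp4 wp1
slot 1 (ALU): ISSUE — free A1,Mu0,Ld1,B1 rp3 wp0
slot 2 (ALU): stall WR_PORT — free A1,Mu0,Ld1,B1 rp3 wp0
slot 3 (ALU): stall WR_PORT — free A1,Mu0,Ld1,B1 rp3 wp0
slot 4 (MUL): stall FU — free A1,Mu0,Ld1,B1 rp3 wp0
slot 5 (MEM): ISSUE — free A1,Mu0,Ld0,B1 rp1 wp0

reason(slot 3) = WR_PORT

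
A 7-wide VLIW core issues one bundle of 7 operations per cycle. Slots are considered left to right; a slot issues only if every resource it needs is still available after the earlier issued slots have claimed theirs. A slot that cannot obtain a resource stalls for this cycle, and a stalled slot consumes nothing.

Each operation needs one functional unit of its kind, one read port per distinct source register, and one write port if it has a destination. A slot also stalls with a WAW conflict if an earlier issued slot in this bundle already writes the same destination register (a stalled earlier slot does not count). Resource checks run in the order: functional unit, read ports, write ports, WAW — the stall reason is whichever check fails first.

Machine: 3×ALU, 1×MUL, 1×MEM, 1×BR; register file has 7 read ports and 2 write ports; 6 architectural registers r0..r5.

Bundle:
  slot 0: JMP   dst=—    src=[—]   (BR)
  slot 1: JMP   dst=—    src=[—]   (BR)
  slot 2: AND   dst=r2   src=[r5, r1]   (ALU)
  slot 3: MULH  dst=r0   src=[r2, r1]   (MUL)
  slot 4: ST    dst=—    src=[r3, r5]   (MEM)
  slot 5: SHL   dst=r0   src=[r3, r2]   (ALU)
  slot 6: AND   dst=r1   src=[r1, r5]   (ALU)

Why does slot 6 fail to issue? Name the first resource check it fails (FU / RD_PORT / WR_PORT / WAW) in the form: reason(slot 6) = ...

[0] BR needs rd=0 wr=0: ok; after: ALU=3 MUL=1 MEM=1 BR=0, R=7, W=2
[1] BR needs rd=0 wr=0: FU; after: ALU=3 MUL=1 MEM=1 BR=0, R=7, W=2
[2] ALU needs rd=2 wr=1: ok; after: ALU=2 MUL=1 MEM=1 BR=0, R=5, W=1
[3] MUL needs rd=2 wr=1: ok; after: ALU=2 MUL=0 MEM=1 BR=0, R=3, W=0
[4] MEM needs rd=2 wr=0: ok; after: ALU=2 MUL=0 MEM=0 BR=0, R=1, W=0
[5] ALU needs rd=2 wr=1: RD_PORT; after: ALU=2 MUL=0 MEM=0 BR=0, R=1, W=0
[6] ALU needs rd=2 wr=1: RD_PORT; after: ALU=2 MUL=0 MEM=0 BR=0, R=1, W=0

reason(slot 6) = RD_PORT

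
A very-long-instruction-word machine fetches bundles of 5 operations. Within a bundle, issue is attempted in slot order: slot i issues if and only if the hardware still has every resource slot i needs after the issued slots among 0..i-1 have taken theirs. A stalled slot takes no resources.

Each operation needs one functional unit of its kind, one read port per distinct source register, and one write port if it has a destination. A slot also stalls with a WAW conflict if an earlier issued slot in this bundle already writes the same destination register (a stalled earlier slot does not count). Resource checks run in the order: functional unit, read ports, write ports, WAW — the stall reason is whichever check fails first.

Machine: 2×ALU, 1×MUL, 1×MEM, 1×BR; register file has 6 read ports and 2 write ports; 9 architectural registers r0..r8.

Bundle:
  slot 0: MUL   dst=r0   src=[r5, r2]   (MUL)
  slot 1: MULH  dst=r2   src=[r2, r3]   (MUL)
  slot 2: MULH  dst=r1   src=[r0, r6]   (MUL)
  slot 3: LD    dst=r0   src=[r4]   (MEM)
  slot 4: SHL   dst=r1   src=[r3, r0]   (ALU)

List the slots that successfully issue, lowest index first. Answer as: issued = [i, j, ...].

issued = [0, 4]

[0] MUL needs rd=2 wr=1: ok; after: ALU=2 MUL=0 MEM=1 BR=1, R=4, W=1
[1] MUL needs rd=2 wr=1: FU; after: ALU=2 MUL=0 MEM=1 BR=1, R=4, W=1
[2] MUL needs rd=2 wr=1: FU; after: ALU=2 MUL=0 MEM=1 BR=1, R=4, W=1
[3] MEM needs rd=1 wr=1: WAW; after: ALU=2 MUL=0 MEM=1 BR=1, R=4, W=1
[4] ALU needs rd=2 wr=1: ok; after: ALU=1 MUL=0 MEM=1 BR=1, R=2, W=0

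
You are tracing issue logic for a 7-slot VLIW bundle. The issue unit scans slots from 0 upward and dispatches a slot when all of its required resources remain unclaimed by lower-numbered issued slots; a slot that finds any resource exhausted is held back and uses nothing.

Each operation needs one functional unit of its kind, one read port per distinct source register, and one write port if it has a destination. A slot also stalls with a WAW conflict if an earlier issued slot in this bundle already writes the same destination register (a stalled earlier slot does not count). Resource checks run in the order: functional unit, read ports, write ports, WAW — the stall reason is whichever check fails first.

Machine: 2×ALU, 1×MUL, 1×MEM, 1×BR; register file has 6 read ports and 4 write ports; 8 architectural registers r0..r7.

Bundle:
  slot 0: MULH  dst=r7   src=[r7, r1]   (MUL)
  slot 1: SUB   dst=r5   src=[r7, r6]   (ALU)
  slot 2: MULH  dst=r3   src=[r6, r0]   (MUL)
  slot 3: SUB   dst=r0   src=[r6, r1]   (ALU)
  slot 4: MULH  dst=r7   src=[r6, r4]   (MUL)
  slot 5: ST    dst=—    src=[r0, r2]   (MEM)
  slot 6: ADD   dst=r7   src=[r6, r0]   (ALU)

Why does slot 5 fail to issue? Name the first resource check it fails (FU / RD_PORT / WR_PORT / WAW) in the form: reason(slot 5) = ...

slot 0 (MUL): ISSUE — free A2,Mu0,Ld1,B1 rp4 wp3
slot 1 (ALU): ISSUE — free A1,Mu0,Ld1,B1 rp2 wp2
slot 2 (MUL): stall FU — free A1,Mu0,Ld1,B1 rp2 wp2
slot 3 (ALU): ISSUE — free A0,Mu0,Ld1,B1 rp0 wp1
slot 4 (MUL): stall FU — free A0,Mu0,Ld1,B1 rp0 wp1
slot 5 (MEM): stall RD_PORT — free A0,Mu0,Ld1,B1 rp0 wp1
slot 6 (ALU): stall FU — free A0,Mu0,Ld1,B1 rp0 wp1

reason(slot 5) = RD_PORT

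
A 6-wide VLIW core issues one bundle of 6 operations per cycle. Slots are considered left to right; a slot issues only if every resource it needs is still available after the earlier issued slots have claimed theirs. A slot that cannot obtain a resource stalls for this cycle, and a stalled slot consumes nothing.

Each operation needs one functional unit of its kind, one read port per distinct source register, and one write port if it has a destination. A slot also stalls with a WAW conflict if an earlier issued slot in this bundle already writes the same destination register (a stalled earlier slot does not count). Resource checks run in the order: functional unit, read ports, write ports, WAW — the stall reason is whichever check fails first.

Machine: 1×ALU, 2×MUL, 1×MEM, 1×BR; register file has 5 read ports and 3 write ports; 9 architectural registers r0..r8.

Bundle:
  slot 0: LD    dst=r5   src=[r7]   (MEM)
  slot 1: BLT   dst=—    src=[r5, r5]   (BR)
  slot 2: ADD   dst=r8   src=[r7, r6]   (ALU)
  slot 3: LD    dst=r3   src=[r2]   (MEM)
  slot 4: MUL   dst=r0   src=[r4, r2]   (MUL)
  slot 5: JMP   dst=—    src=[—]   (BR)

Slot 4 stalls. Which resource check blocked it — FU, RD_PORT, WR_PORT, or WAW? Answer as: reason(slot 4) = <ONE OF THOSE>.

  0. MEM→r5 ⇒ go  {1A/2Mu/0Ld/1B | 4r 2w}
  1. BR ⇒ go  {1A/2Mu/0Ld/0B | 3r 2w}
  2. ALU→r8 ⇒ go  {0A/2Mu/0Ld/0B | 1r 1w}
  3. MEM→r3 ⇒ no(FU)  {0A/2Mu/0Ld/0B | 1r 1w}
  4. MUL→r0 ⇒ no(RD_PORT)  {0A/2Mu/0Ld/0B | 1r 1w}
  5. BR ⇒ no(FU)  {0A/2Mu/0Ld/0B | 1r 1w}

reason(slot 4) = RD_PORT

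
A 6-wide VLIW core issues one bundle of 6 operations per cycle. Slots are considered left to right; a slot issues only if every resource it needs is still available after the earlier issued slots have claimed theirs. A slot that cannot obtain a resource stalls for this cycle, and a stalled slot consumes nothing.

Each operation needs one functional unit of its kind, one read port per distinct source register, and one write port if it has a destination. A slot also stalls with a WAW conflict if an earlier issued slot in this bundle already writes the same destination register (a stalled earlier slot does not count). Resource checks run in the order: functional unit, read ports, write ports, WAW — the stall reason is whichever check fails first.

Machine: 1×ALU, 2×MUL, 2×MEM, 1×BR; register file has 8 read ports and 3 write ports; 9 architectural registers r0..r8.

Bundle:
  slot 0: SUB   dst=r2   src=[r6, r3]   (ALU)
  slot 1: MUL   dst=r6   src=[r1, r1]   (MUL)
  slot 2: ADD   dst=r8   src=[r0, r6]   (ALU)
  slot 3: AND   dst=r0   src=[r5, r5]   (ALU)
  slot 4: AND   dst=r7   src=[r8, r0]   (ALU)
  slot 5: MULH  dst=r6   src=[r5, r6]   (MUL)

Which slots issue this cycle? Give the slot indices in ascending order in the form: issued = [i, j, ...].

issued = [0, 1]

#0 ALU src=r6,r3 dispatched  <A:0 Mu:2 Ld:2 B:1 rd:6 wr:2>
#1 MUL src=r1,r1 dispatched  <A:0 Mu:1 Ld:2 B:1 rd:5 wr:1>
#2 ALU src=r0,r6 held:FU  <A:0 Mu:1 Ld:2 B:1 rd:5 wr:1>
#3 ALU src=r5,r5 held:FU  <A:0 Mu:1 Ld:2 B:1 rd:5 wr:1>
#4 ALU src=r8,r0 held:FU  <A:0 Mu:1 Ld:2 B:1 rd:5 wr:1>
#5 MUL src=r5,r6 held:WAW  <A:0 Mu:1 Ld:2 B:1 rd:5 wr:1>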